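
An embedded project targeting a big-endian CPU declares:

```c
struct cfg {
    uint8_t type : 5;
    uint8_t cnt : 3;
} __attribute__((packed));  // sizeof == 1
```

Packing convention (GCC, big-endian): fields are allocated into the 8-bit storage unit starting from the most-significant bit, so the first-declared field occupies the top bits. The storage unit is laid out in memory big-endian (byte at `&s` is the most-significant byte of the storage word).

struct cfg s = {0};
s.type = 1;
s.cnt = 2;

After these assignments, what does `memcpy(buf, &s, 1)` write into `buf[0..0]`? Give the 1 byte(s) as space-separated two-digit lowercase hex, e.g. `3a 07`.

0a

type:5 = 1 → 0x1 << 3 → word 0x08
cnt:3 = 2 → 0x2 << 0 → word 0x0a
word = 0x0a → big-endian bytes:
  [0]=0x0a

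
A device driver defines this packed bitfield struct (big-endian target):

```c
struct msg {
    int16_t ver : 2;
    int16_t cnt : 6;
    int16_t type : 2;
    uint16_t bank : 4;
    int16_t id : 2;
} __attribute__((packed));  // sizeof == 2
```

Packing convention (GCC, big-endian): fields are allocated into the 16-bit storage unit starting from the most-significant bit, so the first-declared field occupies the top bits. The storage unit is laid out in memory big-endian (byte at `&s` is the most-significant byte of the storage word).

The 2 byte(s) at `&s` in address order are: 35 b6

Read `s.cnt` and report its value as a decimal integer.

[0]=0x35 [1]=0xb6 (big-endian) → word 0x35b6
ver [14+:2] = (word>>14) & 0x3 = 0
cnt [8+:6] = (word>>8) & 0x3f = 53  ←
type [6+:2] = (word>>6) & 0x3 = 2
bank [2+:4] = (word>>2) & 0xf = 13
id [0+:2] = (word>>0) & 0x3 = 2
cnt signed 6b, MSB=1: 53 - 64 = -11

-11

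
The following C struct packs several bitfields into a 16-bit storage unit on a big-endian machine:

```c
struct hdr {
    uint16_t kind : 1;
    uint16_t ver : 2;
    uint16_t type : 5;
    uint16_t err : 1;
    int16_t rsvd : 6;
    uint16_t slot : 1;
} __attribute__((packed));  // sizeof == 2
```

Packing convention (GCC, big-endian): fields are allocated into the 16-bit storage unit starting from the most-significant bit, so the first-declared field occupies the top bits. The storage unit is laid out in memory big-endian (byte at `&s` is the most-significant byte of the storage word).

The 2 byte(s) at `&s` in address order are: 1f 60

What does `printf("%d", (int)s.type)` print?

[0]=0x1f [1]=0x60 (big-endian) → word 0x1f60
kind:1 @ bit 15 → (0x1f60>>15)&0x1 = 0x0
ver:2 @ bit 13 → (0x1f60>>13)&0x3 = 0x0
type:5 @ bit 8 → (0x1f60>>8)&0x1f = 0x1f  ←
err:1 @ bit 7 → (0x1f60>>7)&0x1 = 0x0
rsvd:6 @ bit 1 → (0x1f60>>1)&0x3f = 0x30
slot:1 @ bit 0 → (0x1f60>>0)&0x1 = 0x0

31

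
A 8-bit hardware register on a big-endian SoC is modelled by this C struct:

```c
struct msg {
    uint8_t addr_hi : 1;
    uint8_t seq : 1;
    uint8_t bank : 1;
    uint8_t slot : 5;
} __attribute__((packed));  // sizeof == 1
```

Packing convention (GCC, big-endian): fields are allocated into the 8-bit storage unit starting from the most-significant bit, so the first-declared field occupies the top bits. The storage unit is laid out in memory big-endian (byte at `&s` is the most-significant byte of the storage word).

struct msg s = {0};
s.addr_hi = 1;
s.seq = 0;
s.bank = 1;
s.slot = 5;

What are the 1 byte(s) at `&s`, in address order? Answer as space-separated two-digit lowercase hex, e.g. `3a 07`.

a5

addr_hi (1b) val=1 bits=0x1 at bit 7: 0x80
seq (1b) val=0 bits=0x0 at bit 6: 0x80
bank (1b) val=1 bits=0x1 at bit 5: 0xa0
slot (5b) val=5 bits=0x5 at bit 0: 0xa5
word = 0xa5 → big-endian bytes:
  [0]=0xa5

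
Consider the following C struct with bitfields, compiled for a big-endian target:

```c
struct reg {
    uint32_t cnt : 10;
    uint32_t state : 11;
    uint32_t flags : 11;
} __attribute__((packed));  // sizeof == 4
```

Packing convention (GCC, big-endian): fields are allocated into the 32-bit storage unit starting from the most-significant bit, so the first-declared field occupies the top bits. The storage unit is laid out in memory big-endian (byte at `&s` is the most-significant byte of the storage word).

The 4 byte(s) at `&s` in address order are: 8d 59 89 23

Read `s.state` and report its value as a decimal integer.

[0]=0x8d [1]=0x59 [2]=0x89 [3]=0x23 (big-endian) → word 0x8d598923
cnt [22+:10] = (word>>22) & 0x3ff = 565
state [11+:11] = (word>>11) & 0x7ff = 817  ←
flags [0+:11] = (word>>0) & 0x7ff = 291

817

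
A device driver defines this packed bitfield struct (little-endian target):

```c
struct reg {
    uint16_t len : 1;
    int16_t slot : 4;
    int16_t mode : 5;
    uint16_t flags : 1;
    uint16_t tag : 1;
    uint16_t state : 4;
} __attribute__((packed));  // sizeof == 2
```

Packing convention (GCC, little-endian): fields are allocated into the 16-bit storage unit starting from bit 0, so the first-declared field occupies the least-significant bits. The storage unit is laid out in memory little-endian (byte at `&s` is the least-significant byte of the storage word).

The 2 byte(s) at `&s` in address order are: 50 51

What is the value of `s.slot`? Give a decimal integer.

-8

[0]=0x50 [1]=0x51 (little-endian) → word 0x5150
len:1 @ bit 0 → (0x5150>>0)&0x1 = 0x0
slot:4 @ bit 1 → (0x5150>>1)&0xf = 0x8  ←
mode:5 @ bit 5 → (0x5150>>5)&0x1f = 0xa
flags:1 @ bit 10 → (0x5150>>10)&0x1 = 0x0
tag:1 @ bit 11 → (0x5150>>11)&0x1 = 0x0
state:4 @ bit 12 → (0x5150>>12)&0xf = 0x5
slot signed 4b, MSB=1: 8 - 16 = -8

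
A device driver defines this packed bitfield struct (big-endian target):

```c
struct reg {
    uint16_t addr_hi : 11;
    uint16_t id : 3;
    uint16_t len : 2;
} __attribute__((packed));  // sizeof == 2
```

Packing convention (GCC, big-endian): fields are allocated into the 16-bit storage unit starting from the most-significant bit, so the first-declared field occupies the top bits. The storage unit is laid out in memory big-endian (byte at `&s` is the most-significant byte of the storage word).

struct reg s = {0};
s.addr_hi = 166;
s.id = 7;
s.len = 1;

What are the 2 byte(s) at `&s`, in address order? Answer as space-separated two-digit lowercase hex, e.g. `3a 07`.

14 dd

addr_hi:11 = 166 → 0xa6 << 5 → word 0x14c0
id:3 = 7 → 0x7 << 2 → word 0x14dc
len:2 = 1 → 0x1 << 0 → word 0x14dd
word = 0x14dd → big-endian bytes:
  [0]=0x14  [1]=0xdd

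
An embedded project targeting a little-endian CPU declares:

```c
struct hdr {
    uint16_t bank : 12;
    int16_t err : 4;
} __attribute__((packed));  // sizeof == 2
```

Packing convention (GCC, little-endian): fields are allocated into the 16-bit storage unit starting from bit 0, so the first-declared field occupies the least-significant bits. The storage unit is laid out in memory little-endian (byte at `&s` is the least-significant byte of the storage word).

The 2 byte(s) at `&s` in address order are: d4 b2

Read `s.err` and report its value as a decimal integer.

-5

[0]=0xd4 [1]=0xb2 (little-endian) → word 0xb2d4
bank:12 @ bit 0 → (0xb2d4>>0)&0xfff = 0x2d4
err:4 @ bit 12 → (0xb2d4>>12)&0xf = 0xb  ←
err signed 4b, MSB=1: 11 - 16 = -5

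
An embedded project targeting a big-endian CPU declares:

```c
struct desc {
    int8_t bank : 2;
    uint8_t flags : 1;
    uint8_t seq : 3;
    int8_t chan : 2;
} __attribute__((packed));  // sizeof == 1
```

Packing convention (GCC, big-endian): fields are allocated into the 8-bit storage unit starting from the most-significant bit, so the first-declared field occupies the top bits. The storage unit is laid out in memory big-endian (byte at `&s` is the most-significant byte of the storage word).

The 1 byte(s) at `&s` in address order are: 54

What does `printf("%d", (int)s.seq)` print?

[0]=0x54 (big-endian) → word 0x54
bank:2 @ bit 6 → (0x54>>6)&0x3 = 0x1
flags:1 @ bit 5 → (0x54>>5)&0x1 = 0x0
seq:3 @ bit 2 → (0x54>>2)&0x7 = 0x5  ←
chan:2 @ bit 0 → (0x54>>0)&0x3 = 0x0

5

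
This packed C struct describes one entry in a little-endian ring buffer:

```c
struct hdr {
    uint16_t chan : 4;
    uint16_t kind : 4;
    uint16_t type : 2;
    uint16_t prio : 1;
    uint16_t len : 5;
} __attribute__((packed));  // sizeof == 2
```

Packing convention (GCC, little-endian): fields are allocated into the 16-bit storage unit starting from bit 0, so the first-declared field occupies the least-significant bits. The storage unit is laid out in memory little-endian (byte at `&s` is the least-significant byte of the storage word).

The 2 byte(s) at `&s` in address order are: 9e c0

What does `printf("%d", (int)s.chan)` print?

[0]=0x9e [1]=0xc0 (little-endian) → word 0xc09e
chan:4 @ bit 0 → (0xc09e>>0)&0xf = 0xe  ←
kind:4 @ bit 4 → (0xc09e>>4)&0xf = 0x9
type:2 @ bit 8 → (0xc09e>>8)&0x3 = 0x0
prio:1 @ bit 10 → (0xc09e>>10)&0x1 = 0x0
len:5 @ bit 11 → (0xc09e>>11)&0x1f = 0x18

14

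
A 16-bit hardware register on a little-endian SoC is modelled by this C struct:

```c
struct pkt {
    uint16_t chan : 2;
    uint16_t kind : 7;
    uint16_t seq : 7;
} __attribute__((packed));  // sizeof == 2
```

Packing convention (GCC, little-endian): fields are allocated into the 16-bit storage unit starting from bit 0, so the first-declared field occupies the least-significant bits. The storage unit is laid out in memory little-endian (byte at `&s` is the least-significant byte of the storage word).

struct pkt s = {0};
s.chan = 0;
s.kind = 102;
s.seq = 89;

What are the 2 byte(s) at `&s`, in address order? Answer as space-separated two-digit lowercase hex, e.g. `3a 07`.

98 b3

chan (2b) val=0 bits=0x0 at bit 0: 0x0000
kind (7b) val=102 bits=0x66 at bit 2: 0x0198
seq (7b) val=89 bits=0x59 at bit 9: 0xb398
word = 0xb398 → little-endian bytes:
  [0]=0x98  [1]=0xb3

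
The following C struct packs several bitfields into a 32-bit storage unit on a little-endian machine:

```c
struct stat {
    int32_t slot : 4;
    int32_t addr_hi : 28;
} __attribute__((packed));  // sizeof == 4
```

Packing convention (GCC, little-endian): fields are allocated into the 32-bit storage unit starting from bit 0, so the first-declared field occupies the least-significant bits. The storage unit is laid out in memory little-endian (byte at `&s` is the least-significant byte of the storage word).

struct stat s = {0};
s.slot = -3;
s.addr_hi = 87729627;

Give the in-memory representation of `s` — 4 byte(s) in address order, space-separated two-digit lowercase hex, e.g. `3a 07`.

bd 5d aa 53

slot (4b) val=-3 bits=0xd at bit 0: 0x0000000d
addr_hi (28b) val=87729627 bits=0x53aa5db at bit 4: 0x53aa5dbd
word = 0x53aa5dbd → little-endian bytes:
  [0]=0xbd  [1]=0x5d  [2]=0xaa  [3]=0x53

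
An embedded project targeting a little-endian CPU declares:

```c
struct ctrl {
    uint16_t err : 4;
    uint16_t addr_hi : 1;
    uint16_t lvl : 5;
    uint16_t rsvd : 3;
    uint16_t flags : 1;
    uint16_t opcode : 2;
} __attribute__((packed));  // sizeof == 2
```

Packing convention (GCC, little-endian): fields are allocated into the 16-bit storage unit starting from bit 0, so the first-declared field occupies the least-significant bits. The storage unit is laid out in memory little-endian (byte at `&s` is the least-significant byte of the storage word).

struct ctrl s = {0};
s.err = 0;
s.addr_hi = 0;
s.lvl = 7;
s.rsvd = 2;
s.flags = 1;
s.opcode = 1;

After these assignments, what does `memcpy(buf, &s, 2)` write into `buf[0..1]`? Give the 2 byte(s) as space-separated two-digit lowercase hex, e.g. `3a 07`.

e0 68

[0+:4] err=0 & 0xf = 0x0; word=0x0000
[4+:1] addr_hi=0 & 0x1 = 0x0; word=0x0000
[5+:5] lvl=7 & 0x1f = 0x7; word=0x00e0
[10+:3] rsvd=2 & 0x7 = 0x2; word=0x08e0
[13+:1] flags=1 & 0x1 = 0x1; word=0x28e0
[14+:2] opcode=1 & 0x3 = 0x1; word=0x68e0
word = 0x68e0 → little-endian bytes:
  [0]=0xe0  [1]=0x68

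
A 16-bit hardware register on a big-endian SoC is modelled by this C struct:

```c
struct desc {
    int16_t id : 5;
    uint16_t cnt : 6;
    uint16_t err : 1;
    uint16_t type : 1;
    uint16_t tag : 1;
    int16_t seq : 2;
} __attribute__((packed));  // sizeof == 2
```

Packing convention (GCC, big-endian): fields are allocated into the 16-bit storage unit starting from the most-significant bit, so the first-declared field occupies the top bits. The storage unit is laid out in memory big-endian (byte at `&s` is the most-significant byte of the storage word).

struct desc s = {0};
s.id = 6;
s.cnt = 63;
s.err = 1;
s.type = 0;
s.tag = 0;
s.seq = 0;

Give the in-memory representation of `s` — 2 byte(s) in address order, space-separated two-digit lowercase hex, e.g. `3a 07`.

37 f0

id:5 = 6 → 0x6 << 11 → word 0x3000
cnt:6 = 63 → 0x3f << 5 → word 0x37e0
err:1 = 1 → 0x1 << 4 → word 0x37f0
type:1 = 0 → 0x0 << 3 → word 0x37f0
tag:1 = 0 → 0x0 << 2 → word 0x37f0
seq:2 = 0 → 0x0 << 0 → word 0x37f0
word = 0x37f0 → big-endian bytes:
  [0]=0x37  [1]=0xf0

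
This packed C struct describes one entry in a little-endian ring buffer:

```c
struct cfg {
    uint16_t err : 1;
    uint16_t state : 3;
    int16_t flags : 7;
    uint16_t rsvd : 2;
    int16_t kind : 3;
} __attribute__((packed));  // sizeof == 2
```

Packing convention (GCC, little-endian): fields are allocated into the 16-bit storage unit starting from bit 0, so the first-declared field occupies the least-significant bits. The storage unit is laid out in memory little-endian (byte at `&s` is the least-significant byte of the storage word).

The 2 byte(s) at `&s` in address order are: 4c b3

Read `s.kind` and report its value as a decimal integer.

[0]=0x4c [1]=0xb3 (little-endian) → word 0xb34c
err:1 @ bit 0 → (0xb34c>>0)&0x1 = 0x0
state:3 @ bit 1 → (0xb34c>>1)&0x7 = 0x6
flags:7 @ bit 4 → (0xb34c>>4)&0x7f = 0x34
rsvd:2 @ bit 11 → (0xb34c>>11)&0x3 = 0x2
kind:3 @ bit 13 → (0xb34c>>13)&0x7 = 0x5  ←
kind signed 3b, MSB=1: 5 - 8 = -3

-3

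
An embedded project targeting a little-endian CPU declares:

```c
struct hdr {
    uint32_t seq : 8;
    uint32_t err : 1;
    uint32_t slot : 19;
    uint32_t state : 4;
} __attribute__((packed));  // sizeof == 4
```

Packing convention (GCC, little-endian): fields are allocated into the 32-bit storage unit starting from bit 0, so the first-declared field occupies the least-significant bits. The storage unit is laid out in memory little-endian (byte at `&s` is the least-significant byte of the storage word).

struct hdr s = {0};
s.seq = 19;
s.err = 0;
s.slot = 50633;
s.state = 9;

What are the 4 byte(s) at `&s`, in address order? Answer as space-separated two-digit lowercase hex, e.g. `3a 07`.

13 92 8b 91

seq:8 = 19 → 0x13 << 0 → word 0x00000013
err:1 = 0 → 0x0 << 8 → word 0x00000013
slot:19 = 50633 → 0xc5c9 << 9 → word 0x018b9213
state:4 = 9 → 0x9 << 28 → word 0x918b9213
word = 0x918b9213 → little-endian bytes:
  [0]=0x13  [1]=0x92  [2]=0x8b  [3]=0x91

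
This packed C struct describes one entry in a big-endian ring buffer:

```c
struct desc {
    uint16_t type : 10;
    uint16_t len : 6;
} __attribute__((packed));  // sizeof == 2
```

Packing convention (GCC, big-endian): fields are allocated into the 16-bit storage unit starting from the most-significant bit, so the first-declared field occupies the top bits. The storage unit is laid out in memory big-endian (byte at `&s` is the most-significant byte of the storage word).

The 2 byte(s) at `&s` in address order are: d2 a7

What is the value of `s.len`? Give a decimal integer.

[0]=0xd2 [1]=0xa7 (big-endian) → word 0xd2a7
type:10 @ bit 6 → (0xd2a7>>6)&0x3ff = 0x34a
len:6 @ bit 0 → (0xd2a7>>0)&0x3f = 0x27  ←

39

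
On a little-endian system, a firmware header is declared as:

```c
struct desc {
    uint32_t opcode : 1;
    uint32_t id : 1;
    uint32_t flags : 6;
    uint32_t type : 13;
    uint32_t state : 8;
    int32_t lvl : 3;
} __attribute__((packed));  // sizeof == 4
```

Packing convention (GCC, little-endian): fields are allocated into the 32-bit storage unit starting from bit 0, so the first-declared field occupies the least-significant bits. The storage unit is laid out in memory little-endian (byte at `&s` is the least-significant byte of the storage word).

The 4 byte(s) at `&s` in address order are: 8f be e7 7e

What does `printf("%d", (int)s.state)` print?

[0]=0x8f [1]=0xbe [2]=0xe7 [3]=0x7e (little-endian) → word 0x7ee7be8f
opcode:1 @ bit 0 → (0x7ee7be8f>>0)&0x1 = 0x1
id:1 @ bit 1 → (0x7ee7be8f>>1)&0x1 = 0x1
flags:6 @ bit 2 → (0x7ee7be8f>>2)&0x3f = 0x23
type:13 @ bit 8 → (0x7ee7be8f>>8)&0x1fff = 0x7be
state:8 @ bit 21 → (0x7ee7be8f>>21)&0xff = 0xf7  ←
lvl:3 @ bit 29 → (0x7ee7be8f>>29)&0x7 = 0x3

247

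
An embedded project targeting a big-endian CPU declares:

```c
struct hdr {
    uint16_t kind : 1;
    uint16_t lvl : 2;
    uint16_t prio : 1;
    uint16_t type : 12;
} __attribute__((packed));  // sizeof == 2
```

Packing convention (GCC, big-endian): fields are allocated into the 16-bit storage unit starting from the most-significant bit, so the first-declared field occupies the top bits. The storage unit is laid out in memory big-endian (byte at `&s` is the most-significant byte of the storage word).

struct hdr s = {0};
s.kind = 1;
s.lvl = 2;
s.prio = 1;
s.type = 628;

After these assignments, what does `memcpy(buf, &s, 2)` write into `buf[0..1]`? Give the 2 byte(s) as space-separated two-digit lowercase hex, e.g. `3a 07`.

d2 74

[15+:1] kind=1 & 0x1 = 0x1; word=0x8000
[13+:2] lvl=2 & 0x3 = 0x2; word=0xc000
[12+:1] prio=1 & 0x1 = 0x1; word=0xd000
[0+:12] type=628 & 0xfff = 0x274; word=0xd274
word = 0xd274 → big-endian bytes:
  [0]=0xd2  [1]=0x74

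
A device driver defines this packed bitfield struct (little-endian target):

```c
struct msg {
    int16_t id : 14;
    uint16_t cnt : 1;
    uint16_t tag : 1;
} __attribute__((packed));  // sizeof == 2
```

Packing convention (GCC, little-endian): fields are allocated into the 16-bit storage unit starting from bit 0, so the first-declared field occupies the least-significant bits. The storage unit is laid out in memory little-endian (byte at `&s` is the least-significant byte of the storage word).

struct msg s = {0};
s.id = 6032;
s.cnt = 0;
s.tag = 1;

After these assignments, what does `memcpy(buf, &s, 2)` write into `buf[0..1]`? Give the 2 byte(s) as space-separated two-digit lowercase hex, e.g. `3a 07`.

90 97

[0+:14] id=6032 & 0x3fff = 0x1790; word=0x1790
[14+:1] cnt=0 & 0x1 = 0x0; word=0x1790
[15+:1] tag=1 & 0x1 = 0x1; word=0x9790
word = 0x9790 → little-endian bytes:
  [0]=0x90  [1]=0x97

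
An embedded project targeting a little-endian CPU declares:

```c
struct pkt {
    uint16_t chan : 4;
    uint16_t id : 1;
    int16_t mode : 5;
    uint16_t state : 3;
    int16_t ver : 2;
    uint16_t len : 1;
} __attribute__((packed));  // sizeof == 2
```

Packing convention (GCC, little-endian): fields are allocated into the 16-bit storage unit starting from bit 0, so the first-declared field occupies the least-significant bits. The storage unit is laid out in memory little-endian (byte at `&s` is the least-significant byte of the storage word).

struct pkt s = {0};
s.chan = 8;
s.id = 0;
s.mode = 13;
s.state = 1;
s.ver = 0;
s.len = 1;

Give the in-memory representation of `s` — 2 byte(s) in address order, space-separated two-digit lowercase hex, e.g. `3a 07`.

a8 85

chan:4 = 8 → 0x8 << 0 → word 0x0008
id:1 = 0 → 0x0 << 4 → word 0x0008
mode:5 = 13 → 0xd << 5 → word 0x01a8
state:3 = 1 → 0x1 << 10 → word 0x05a8
ver:2 = 0 → 0x0 << 13 → word 0x05a8
len:1 = 1 → 0x1 << 15 → word 0x85a8
word = 0x85a8 → little-endian bytes:
  [0]=0xa8  [1]=0x85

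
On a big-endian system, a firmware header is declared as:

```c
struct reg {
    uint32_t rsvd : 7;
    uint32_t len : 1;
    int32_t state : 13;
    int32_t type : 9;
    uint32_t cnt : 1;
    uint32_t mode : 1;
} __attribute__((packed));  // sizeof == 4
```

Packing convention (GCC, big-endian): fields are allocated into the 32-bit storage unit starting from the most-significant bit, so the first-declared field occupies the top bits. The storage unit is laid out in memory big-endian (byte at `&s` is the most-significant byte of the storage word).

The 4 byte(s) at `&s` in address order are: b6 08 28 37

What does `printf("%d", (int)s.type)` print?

13

[0]=0xb6 [1]=0x08 [2]=0x28 [3]=0x37 (big-endian) → word 0xb6082837
rsvd:7 @ bit 25 → (0xb6082837>>25)&0x7f = 0x5b
len:1 @ bit 24 → (0xb6082837>>24)&0x1 = 0x0
state:13 @ bit 11 → (0xb6082837>>11)&0x1fff = 0x105
type:9 @ bit 2 → (0xb6082837>>2)&0x1ff = 0xd  ←
cnt:1 @ bit 1 → (0xb6082837>>1)&0x1 = 0x1
mode:1 @ bit 0 → (0xb6082837>>0)&0x1 = 0x1
type signed 9b, MSB=0: value = 13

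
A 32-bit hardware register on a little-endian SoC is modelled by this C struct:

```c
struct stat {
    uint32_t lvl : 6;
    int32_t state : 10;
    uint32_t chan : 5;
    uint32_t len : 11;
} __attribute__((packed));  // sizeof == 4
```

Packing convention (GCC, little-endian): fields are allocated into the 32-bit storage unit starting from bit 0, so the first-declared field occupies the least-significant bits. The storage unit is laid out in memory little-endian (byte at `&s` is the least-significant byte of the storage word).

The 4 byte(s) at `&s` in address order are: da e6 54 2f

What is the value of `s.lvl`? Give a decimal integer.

26

[0]=0xda [1]=0xe6 [2]=0x54 [3]=0x2f (little-endian) → word 0x2f54e6da
lvl:6 @ bit 0 → (0x2f54e6da>>0)&0x3f = 0x1a  ←
state:10 @ bit 6 → (0x2f54e6da>>6)&0x3ff = 0x39b
chan:5 @ bit 16 → (0x2f54e6da>>16)&0x1f = 0x14
len:11 @ bit 21 → (0x2f54e6da>>21)&0x7ff = 0x17a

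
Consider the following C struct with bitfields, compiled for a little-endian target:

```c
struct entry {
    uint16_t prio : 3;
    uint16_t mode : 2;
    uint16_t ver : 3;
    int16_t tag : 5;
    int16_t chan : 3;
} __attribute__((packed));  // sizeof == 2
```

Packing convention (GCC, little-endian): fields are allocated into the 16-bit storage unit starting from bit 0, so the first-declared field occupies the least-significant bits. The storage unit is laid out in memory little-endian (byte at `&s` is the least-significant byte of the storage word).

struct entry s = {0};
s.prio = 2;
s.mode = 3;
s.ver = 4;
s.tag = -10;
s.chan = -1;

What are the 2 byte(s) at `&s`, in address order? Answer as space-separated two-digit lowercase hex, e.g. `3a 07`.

[0+:3] prio=2 & 0x7 = 0x2; word=0x0002
[3+:2] mode=3 & 0x3 = 0x3; word=0x001a
[5+:3] ver=4 & 0x7 = 0x4; word=0x009a
[8+:5] tag=-10 & 0x1f = 0x16; word=0x169a
[13+:3] chan=-1 & 0x7 = 0x7; word=0xf69a
word = 0xf69a → little-endian bytes:
  [0]=0x9a  [1]=0xf6

9a f6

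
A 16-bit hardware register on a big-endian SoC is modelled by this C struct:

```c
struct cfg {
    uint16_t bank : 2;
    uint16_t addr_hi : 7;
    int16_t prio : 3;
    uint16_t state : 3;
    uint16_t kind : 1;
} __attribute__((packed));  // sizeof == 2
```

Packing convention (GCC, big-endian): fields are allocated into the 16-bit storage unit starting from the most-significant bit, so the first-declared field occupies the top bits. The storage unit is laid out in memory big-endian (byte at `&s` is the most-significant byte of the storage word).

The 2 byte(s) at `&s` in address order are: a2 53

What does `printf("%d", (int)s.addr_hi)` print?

68

[0]=0xa2 [1]=0x53 (big-endian) → word 0xa253
bank [14+:2] = (word>>14) & 0x3 = 2
addr_hi [7+:7] = (word>>7) & 0x7f = 68  ←
prio [4+:3] = (word>>4) & 0x7 = 5
state [1+:3] = (word>>1) & 0x7 = 1
kind [0+:1] = (word>>0) & 0x1 = 1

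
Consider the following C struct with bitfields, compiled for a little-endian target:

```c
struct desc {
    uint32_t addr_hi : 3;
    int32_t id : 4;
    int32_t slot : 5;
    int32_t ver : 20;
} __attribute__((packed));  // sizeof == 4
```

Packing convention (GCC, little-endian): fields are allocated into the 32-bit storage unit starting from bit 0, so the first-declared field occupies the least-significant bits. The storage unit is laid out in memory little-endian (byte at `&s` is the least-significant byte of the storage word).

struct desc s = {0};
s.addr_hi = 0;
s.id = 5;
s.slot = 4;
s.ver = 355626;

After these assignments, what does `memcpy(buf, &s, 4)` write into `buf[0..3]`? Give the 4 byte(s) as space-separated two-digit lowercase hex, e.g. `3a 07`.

addr_hi:3 = 0 → 0x0 << 0 → word 0x00000000
id:4 = 5 → 0x5 << 3 → word 0x00000028
slot:5 = 4 → 0x4 << 7 → word 0x00000228
ver:20 = 355626 → 0x56d2a << 12 → word 0x56d2a228
word = 0x56d2a228 → little-endian bytes:
  [0]=0x28  [1]=0xa2  [2]=0xd2  [3]=0x56

28 a2 d2 56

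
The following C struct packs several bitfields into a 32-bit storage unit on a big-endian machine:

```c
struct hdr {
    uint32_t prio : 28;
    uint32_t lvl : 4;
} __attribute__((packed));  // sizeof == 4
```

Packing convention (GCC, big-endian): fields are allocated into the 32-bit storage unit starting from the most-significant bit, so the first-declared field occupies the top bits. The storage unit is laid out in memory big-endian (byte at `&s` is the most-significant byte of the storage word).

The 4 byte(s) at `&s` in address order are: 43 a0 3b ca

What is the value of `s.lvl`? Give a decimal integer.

[0]=0x43 [1]=0xa0 [2]=0x3b [3]=0xca (big-endian) → word 0x43a03bca
prio:28 @ bit 4 → (0x43a03bca>>4)&0xfffffff = 0x43a03bc
lvl:4 @ bit 0 → (0x43a03bca>>0)&0xf = 0xa  ←

10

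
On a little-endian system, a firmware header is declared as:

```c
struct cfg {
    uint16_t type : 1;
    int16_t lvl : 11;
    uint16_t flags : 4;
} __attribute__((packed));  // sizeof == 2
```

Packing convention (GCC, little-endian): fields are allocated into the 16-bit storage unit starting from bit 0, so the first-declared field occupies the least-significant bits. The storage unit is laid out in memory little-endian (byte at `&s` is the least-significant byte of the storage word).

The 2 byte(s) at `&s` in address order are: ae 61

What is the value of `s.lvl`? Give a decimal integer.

215

[0]=0xae [1]=0x61 (little-endian) → word 0x61ae
type [0+:1] = (word>>0) & 0x1 = 0
lvl [1+:11] = (word>>1) & 0x7ff = 215  ←
flags [12+:4] = (word>>12) & 0xf = 6
lvl signed 11b, MSB=0: value = 215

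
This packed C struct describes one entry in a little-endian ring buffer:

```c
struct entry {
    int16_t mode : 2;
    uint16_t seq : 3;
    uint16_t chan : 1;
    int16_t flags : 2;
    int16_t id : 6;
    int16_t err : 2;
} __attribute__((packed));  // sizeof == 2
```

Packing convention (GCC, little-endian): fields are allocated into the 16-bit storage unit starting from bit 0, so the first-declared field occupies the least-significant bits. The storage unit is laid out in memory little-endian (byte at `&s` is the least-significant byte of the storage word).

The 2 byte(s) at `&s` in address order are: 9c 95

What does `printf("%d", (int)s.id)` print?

[0]=0x9c [1]=0x95 (little-endian) → word 0x959c
mode [0+:2] = (word>>0) & 0x3 = 0
seq [2+:3] = (word>>2) & 0x7 = 7
chan [5+:1] = (word>>5) & 0x1 = 0
flags [6+:2] = (word>>6) & 0x3 = 2
id [8+:6] = (word>>8) & 0x3f = 21  ←
err [14+:2] = (word>>14) & 0x3 = 2
id signed 6b, MSB=0: value = 21

21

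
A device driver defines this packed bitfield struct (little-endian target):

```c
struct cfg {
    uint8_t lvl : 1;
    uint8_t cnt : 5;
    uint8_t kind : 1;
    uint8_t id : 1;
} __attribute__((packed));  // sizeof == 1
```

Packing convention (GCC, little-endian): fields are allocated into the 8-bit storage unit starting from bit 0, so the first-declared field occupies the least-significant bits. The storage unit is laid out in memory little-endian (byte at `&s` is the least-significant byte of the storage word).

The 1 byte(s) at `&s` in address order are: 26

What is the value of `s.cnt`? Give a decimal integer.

[0]=0x26 (little-endian) → word 0x26
lvl [0+:1] = (word>>0) & 0x1 = 0
cnt [1+:5] = (word>>1) & 0x1f = 19  ←
kind [6+:1] = (word>>6) & 0x1 = 0
id [7+:1] = (word>>7) & 0x1 = 0

19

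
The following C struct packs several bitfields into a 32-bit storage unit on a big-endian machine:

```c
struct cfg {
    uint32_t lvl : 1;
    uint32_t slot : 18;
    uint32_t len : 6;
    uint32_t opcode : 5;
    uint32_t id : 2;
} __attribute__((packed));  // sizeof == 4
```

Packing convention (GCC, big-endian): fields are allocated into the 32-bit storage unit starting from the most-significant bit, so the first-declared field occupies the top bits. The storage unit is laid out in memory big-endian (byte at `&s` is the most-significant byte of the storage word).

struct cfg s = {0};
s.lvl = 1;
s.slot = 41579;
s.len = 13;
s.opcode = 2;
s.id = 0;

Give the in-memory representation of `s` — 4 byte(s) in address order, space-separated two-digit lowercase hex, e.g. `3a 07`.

94 4d 66 88

lvl (1b) val=1 bits=0x1 at bit 31: 0x80000000
slot (18b) val=41579 bits=0xa26b at bit 13: 0x944d6000
len (6b) val=13 bits=0xd at bit 7: 0x944d6680
opcode (5b) val=2 bits=0x2 at bit 2: 0x944d6688
id (2b) val=0 bits=0x0 at bit 0: 0x944d6688
word = 0x944d6688 → big-endian bytes:
  [0]=0x94  [1]=0x4d  [2]=0x66  [3]=0x88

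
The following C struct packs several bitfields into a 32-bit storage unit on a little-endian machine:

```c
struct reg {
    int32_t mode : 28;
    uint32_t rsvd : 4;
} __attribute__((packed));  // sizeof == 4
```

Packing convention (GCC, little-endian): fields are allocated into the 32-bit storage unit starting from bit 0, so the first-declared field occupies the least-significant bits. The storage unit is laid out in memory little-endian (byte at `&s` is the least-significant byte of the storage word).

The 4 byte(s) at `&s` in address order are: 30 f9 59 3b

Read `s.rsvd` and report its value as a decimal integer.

[0]=0x30 [1]=0xf9 [2]=0x59 [3]=0x3b (little-endian) → word 0x3b59f930
mode [0+:28] = (word>>0) & 0xfffffff = 190445872
rsvd [28+:4] = (word>>28) & 0xf = 3  ←

3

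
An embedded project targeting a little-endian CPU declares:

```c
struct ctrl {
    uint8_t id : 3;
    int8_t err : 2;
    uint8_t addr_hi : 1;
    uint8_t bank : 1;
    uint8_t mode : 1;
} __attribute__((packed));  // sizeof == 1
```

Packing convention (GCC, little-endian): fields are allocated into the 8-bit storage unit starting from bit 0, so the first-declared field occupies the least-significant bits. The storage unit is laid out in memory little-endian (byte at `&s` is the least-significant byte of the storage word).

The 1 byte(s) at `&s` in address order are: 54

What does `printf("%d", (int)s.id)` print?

4

[0]=0x54 (little-endian) → word 0x54
id:3 @ bit 0 → (0x54>>0)&0x7 = 0x4  ←
err:2 @ bit 3 → (0x54>>3)&0x3 = 0x2
addr_hi:1 @ bit 5 → (0x54>>5)&0x1 = 0x0
bank:1 @ bit 6 → (0x54>>6)&0x1 = 0x1
mode:1 @ bit 7 → (0x54>>7)&0x1 = 0x0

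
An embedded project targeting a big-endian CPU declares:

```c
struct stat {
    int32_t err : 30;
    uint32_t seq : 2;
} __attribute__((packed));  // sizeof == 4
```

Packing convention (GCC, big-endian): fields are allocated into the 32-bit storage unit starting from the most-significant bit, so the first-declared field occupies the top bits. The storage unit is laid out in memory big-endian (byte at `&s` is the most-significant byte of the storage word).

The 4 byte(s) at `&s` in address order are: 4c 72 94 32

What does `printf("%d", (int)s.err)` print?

[0]=0x4c [1]=0x72 [2]=0x94 [3]=0x32 (big-endian) → word 0x4c729432
err:30 @ bit 2 → (0x4c729432>>2)&0x3fffffff = 0x131ca50c  ←
seq:2 @ bit 0 → (0x4c729432>>0)&0x3 = 0x2
err signed 30b, MSB=0: value = 320644364

320644364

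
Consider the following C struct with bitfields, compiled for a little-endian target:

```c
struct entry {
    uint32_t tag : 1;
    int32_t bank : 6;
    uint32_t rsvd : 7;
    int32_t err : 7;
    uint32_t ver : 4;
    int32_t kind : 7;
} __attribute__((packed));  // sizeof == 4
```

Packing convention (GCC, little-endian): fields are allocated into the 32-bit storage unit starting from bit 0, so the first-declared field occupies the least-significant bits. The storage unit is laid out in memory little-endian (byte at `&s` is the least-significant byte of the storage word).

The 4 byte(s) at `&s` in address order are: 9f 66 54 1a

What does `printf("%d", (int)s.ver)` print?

[0]=0x9f [1]=0x66 [2]=0x54 [3]=0x1a (little-endian) → word 0x1a54669f
tag:1 @ bit 0 → (0x1a54669f>>0)&0x1 = 0x1
bank:6 @ bit 1 → (0x1a54669f>>1)&0x3f = 0xf
rsvd:7 @ bit 7 → (0x1a54669f>>7)&0x7f = 0x4d
err:7 @ bit 14 → (0x1a54669f>>14)&0x7f = 0x51
ver:4 @ bit 21 → (0x1a54669f>>21)&0xf = 0x2  ←
kind:7 @ bit 25 → (0x1a54669f>>25)&0x7f = 0xd

2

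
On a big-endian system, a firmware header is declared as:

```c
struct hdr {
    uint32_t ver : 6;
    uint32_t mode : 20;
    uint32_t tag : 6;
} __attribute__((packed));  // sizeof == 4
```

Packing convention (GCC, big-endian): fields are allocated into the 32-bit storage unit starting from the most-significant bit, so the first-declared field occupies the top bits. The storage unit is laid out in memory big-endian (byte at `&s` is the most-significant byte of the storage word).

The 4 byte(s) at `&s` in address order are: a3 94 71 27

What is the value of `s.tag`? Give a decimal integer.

[0]=0xa3 [1]=0x94 [2]=0x71 [3]=0x27 (big-endian) → word 0xa3947127
ver:6 @ bit 26 → (0xa3947127>>26)&0x3f = 0x28
mode:20 @ bit 6 → (0xa3947127>>6)&0xfffff = 0xe51c4
tag:6 @ bit 0 → (0xa3947127>>0)&0x3f = 0x27  ←

39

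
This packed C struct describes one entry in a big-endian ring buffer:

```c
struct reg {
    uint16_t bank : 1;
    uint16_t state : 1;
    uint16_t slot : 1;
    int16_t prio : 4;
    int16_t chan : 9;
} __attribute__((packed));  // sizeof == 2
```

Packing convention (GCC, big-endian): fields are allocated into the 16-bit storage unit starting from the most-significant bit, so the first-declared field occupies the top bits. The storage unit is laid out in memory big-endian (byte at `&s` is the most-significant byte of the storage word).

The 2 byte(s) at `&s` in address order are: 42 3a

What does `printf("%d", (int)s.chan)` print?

58

[0]=0x42 [1]=0x3a (big-endian) → word 0x423a
bank:1 @ bit 15 → (0x423a>>15)&0x1 = 0x0
state:1 @ bit 14 → (0x423a>>14)&0x1 = 0x1
slot:1 @ bit 13 → (0x423a>>13)&0x1 = 0x0
prio:4 @ bit 9 → (0x423a>>9)&0xf = 0x1
chan:9 @ bit 0 → (0x423a>>0)&0x1ff = 0x3a  ←
chan signed 9b, MSB=0: value = 58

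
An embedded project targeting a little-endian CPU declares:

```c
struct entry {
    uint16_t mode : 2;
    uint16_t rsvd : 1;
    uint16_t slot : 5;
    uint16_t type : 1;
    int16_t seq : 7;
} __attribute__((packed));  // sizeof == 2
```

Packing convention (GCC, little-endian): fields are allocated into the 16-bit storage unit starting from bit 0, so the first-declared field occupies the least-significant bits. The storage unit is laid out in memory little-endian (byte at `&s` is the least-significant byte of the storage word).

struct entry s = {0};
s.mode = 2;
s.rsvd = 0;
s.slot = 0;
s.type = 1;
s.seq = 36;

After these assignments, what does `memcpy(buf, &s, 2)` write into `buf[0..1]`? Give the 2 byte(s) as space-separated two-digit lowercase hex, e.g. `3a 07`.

mode:2 = 2 → 0x2 << 0 → word 0x0002
rsvd:1 = 0 → 0x0 << 2 → word 0x0002
slot:5 = 0 → 0x0 << 3 → word 0x0002
type:1 = 1 → 0x1 << 8 → word 0x0102
seq:7 = 36 → 0x24 << 9 → word 0x4902
word = 0x4902 → little-endian bytes:
  [0]=0x02  [1]=0x49

02 49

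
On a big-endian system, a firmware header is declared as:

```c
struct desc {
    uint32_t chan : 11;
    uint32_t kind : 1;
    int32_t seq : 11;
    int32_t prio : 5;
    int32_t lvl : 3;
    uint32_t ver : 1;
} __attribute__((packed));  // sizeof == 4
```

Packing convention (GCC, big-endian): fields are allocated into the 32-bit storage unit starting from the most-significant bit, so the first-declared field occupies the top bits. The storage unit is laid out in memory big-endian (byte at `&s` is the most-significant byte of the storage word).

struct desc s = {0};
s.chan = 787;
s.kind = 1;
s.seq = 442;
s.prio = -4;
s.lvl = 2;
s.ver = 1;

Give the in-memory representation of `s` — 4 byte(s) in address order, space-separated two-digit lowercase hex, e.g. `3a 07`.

chan (11b) val=787 bits=0x313 at bit 21: 0x62600000
kind (1b) val=1 bits=0x1 at bit 20: 0x62700000
seq (11b) val=442 bits=0x1ba at bit 9: 0x62737400
prio (5b) val=-4 bits=0x1c at bit 4: 0x627375c0
lvl (3b) val=2 bits=0x2 at bit 1: 0x627375c4
ver (1b) val=1 bits=0x1 at bit 0: 0x627375c5
word = 0x627375c5 → big-endian bytes:
  [0]=0x62  [1]=0x73  [2]=0x75  [3]=0xc5

62 73 75 c5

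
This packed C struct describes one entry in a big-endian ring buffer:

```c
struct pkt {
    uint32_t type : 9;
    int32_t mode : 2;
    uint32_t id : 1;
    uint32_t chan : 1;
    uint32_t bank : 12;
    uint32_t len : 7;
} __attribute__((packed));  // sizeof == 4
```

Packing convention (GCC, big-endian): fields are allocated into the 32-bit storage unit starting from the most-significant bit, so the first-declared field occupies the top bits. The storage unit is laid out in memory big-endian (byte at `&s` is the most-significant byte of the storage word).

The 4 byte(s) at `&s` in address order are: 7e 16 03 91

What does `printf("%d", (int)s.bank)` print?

[0]=0x7e [1]=0x16 [2]=0x03 [3]=0x91 (big-endian) → word 0x7e160391
type [23+:9] = (word>>23) & 0x1ff = 252
mode [21+:2] = (word>>21) & 0x3 = 0
id [20+:1] = (word>>20) & 0x1 = 1
chan [19+:1] = (word>>19) & 0x1 = 0
bank [7+:12] = (word>>7) & 0xfff = 3079  ←
len [0+:7] = (word>>0) & 0x7f = 17

3079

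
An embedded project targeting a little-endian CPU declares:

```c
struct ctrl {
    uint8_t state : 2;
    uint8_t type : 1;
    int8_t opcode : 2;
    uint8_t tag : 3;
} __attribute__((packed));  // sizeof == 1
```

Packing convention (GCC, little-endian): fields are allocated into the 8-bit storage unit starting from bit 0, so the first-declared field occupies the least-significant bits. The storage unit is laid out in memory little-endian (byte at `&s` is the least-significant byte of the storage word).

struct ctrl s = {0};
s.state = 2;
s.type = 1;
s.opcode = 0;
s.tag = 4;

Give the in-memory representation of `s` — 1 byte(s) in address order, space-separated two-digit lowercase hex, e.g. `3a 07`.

86

state (2b) val=2 bits=0x2 at bit 0: 0x02
type (1b) val=1 bits=0x1 at bit 2: 0x06
opcode (2b) val=0 bits=0x0 at bit 3: 0x06
tag (3b) val=4 bits=0x4 at bit 5: 0x86
word = 0x86 → little-endian bytes:
  [0]=0x86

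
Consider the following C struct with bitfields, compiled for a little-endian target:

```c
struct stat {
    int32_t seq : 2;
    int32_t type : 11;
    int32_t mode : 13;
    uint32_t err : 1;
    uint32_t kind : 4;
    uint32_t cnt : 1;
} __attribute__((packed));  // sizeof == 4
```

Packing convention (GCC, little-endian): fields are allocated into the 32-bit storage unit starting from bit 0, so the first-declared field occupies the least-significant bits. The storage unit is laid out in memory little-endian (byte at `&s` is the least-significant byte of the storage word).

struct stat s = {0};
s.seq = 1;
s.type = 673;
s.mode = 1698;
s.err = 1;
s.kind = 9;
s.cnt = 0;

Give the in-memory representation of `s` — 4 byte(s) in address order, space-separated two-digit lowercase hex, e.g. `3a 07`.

85 4a d4 4c

seq:2 = 1 → 0x1 << 0 → word 0x00000001
type:11 = 673 → 0x2a1 << 2 → word 0x00000a85
mode:13 = 1698 → 0x6a2 << 13 → word 0x00d44a85
err:1 = 1 → 0x1 << 26 → word 0x04d44a85
kind:4 = 9 → 0x9 << 27 → word 0x4cd44a85
cnt:1 = 0 → 0x0 << 31 → word 0x4cd44a85
word = 0x4cd44a85 → little-endian bytes:
  [0]=0x85  [1]=0x4a  [2]=0xd4  [3]=0x4c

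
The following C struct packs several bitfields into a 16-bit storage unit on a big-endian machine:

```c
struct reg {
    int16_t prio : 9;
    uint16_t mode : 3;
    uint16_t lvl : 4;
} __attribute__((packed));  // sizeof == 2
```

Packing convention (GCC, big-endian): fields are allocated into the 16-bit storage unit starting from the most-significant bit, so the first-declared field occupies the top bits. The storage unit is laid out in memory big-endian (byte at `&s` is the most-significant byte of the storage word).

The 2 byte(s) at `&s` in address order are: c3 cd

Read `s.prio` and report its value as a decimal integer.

[0]=0xc3 [1]=0xcd (big-endian) → word 0xc3cd
prio [7+:9] = (word>>7) & 0x1ff = 391  ←
mode [4+:3] = (word>>4) & 0x7 = 4
lvl [0+:4] = (word>>0) & 0xf = 13
prio signed 9b, MSB=1: 391 - 512 = -121

-121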